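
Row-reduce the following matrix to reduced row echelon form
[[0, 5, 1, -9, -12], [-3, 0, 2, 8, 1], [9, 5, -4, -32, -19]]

Swap r1 and r2.
  [ -3  0   2    8    1 ]
  [  0  5   1   -9  -12 ]
  [  9  5  -4  -32  -19 ]
Multiply r1 by -1/3.
  [ 1  0  -2/3  -8/3  -1/3 ]
  [ 0  5     1    -9   -12 ]
  [ 9  5    -4   -32   -19 ]
Subtract 9 times r1 from r3.
  [ 1  0  -2/3  -8/3  -1/3 ]
  [ 0  5     1    -9   -12 ]
  [ 0  5     2    -8   -16 ]
Multiply r2 by 1/5.
  [ 1  0  -2/3  -8/3   -1/3 ]
  [ 0  1   1/5  -9/5  -12/5 ]
  [ 0  5     2    -8    -16 ]
Subtract 5 times r2 from r3.
  [ 1  0  -2/3  -8/3   -1/3 ]
  [ 0  1   1/5  -9/5  -12/5 ]
  [ 0  0     1     1     -4 ]
Subtract 1/5 times r3 from r2.
  [ 1  0  -2/3  -8/3  -1/3 ]
  [ 0  1     0    -2  -8/5 ]
  [ 0  0     1     1    -4 ]
Add 2/3 times r3 to r1.
  [ 1  0  0  -2    -3 ]
  [ 0  1  0  -2  -8/5 ]
  [ 0  0  1   1    -4 ]

[[1, 0, 0, -2, -3], [0, 1, 0, -2, -8/5], [0, 0, 1, 1, -4]]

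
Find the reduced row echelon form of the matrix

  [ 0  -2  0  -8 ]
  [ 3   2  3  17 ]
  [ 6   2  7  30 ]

[[1, 0, 0, -1], [0, 1, 0, 4], [0, 0, 1, 4]]

Swap ρ1 and ρ2.
  [ 3   2  3  17 ]
  [ 0  -2  0  -8 ]
  [ 6   2  7  30 ]
Multiply ρ1 by 1/3.
  [ 1  2/3  1  17/3 ]
  [ 0   -2  0    -8 ]
  [ 6    2  7    30 ]
Subtract 6 times ρ1 from ρ3.
  [ 1  2/3  1  17/3 ]
  [ 0   -2  0    -8 ]
  [ 0   -2  1    -4 ]
Multiply ρ2 by -1/2.
  [ 1  2/3  1  17/3 ]
  [ 0    1  0     4 ]
  [ 0   -2  1    -4 ]
Add 2 times ρ2 to ρ3.
  [ 1  2/3  1  17/3 ]
  [ 0    1  0     4 ]
  [ 0    0  1     4 ]
Subtract ρ3 from ρ1.
  [ 1  2/3  0  5/3 ]
  [ 0    1  0    4 ]
  [ 0    0  1    4 ]
Subtract 2/3 times ρ2 from ρ1.
  [ 1  0  0  -1 ]
  [ 0  1  0   4 ]
  [ 0  0  1   4 ]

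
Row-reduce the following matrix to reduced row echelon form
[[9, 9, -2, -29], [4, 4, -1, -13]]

Multiply R1 by 1/9.
Subtract 4 times R1 from R2.
Multiply R2 by -9.
Add 2/9 times R2 to R1.

[[1, 1, 0, -3], [0, 0, 1, 1]]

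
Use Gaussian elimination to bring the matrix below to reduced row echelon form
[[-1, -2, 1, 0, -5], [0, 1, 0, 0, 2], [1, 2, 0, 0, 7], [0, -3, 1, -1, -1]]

R1 := -1·R1
  [ 1   2  -1   0   5 ]
  [ 0   1   0   0   2 ]
  [ 1   2   0   0   7 ]
  [ 0  -3   1  -1  -1 ]
R3 := R3 − R1
  [ 1   2  -1   0   5 ]
  [ 0   1   0   0   2 ]
  [ 0   0   1   0   2 ]
  [ 0  -3   1  -1  -1 ]
R4 := R4 + 3·R2
  [ 1  2  -1   0  5 ]
  [ 0  1   0   0  2 ]
  [ 0  0   1   0  2 ]
  [ 0  0   1  -1  5 ]
R4 := R4 − R3
  [ 1  2  -1   0  5 ]
  [ 0  1   0   0  2 ]
  [ 0  0   1   0  2 ]
  [ 0  0   0  -1  3 ]
R4 := -1·R4
  [ 1  2  -1  0   5 ]
  [ 0  1   0  0   2 ]
  [ 0  0   1  0   2 ]
  [ 0  0   0  1  -3 ]
R1 := R1 + R3
  [ 1  2  0  0   7 ]
  [ 0  1  0  0   2 ]
  [ 0  0  1  0   2 ]
  [ 0  0  0  1  -3 ]
R1 := R1 − 2·R2
  [ 1  0  0  0   3 ]
  [ 0  1  0  0   2 ]
  [ 0  0  1  0   2 ]
  [ 0  0  0  1  -3 ]

[[1, 0, 0, 0, 3], [0, 1, 0, 0, 2], [0, 0, 1, 0, 2], [0, 0, 0, 1, -3]]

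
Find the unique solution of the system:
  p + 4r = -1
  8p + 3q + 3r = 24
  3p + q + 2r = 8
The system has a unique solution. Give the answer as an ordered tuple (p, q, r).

Form the augmented matrix and row-reduce:
  [ 1  0  4  |  -1 ]
  [ 8  3  3  |  24 ]
  [ 3  1  2  |   8 ]
ρ2 := ρ2 − 8·ρ1
  [ 1  0    4  |  -1 ]
  [ 0  3  -29  |  32 ]
  [ 3  1    2  |   8 ]
ρ3 := ρ3 − 3·ρ1
  [ 1  0    4  |  -1 ]
  [ 0  3  -29  |  32 ]
  [ 0  1  -10  |  11 ]
ρ2 := 1/3·ρ2
  [ 1  0      4  |    -1 ]
  [ 0  1  -29/3  |  32/3 ]
  [ 0  1    -10  |    11 ]
ρ3 := ρ3 − ρ2
  [ 1  0      4  |    -1 ]
  [ 0  1  -29/3  |  32/3 ]
  [ 0  0   -1/3  |   1/3 ]
ρ3 := -3·ρ3
  [ 1  0      4  |    -1 ]
  [ 0  1  -29/3  |  32/3 ]
  [ 0  0      1  |    -1 ]
ρ2 := ρ2 + 29/3·ρ3
  [ 1  0  4  |  -1 ]
  [ 0  1  0  |   1 ]
  [ 0  0  1  |  -1 ]
ρ1 := ρ1 − 4·ρ3
  [ 1  0  0  |   3 ]
  [ 0  1  0  |   1 ]
  [ 0  0  1  |  -1 ]
Reading off the last column: p = 3, q = 1, r = -1.

(3, 1, -1)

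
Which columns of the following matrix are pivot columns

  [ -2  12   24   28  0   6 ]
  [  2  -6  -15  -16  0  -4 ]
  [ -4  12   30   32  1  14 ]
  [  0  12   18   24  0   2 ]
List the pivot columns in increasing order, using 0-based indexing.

0, 1, 4, 5

R1 := -1/2·R1
  [  1  -6  -12  -14  0  -3 ]
  [  2  -6  -15  -16  0  -4 ]
  [ -4  12   30   32  1  14 ]
  [  0  12   18   24  0   2 ]
R2 := R2 − 2·R1
  [  1  -6  -12  -14  0  -3 ]
  [  0   6    9   12  0   2 ]
  [ -4  12   30   32  1  14 ]
  [  0  12   18   24  0   2 ]
R3 := R3 + 4·R1
  [ 1   -6  -12  -14  0  -3 ]
  [ 0    6    9   12  0   2 ]
  [ 0  -12  -18  -24  1   2 ]
  [ 0   12   18   24  0   2 ]
R2 := 1/6·R2
  [ 1   -6  -12  -14  0   -3 ]
  [ 0    1  3/2    2  0  1/3 ]
  [ 0  -12  -18  -24  1    2 ]
  [ 0   12   18   24  0    2 ]
R3 := R3 + 12·R2
  [ 1  -6  -12  -14  0   -3 ]
  [ 0   1  3/2    2  0  1/3 ]
  [ 0   0    0    0  1    6 ]
  [ 0  12   18   24  0    2 ]
R4 := R4 − 12·R2
  [ 1  -6  -12  -14  0   -3 ]
  [ 0   1  3/2    2  0  1/3 ]
  [ 0   0    0    0  1    6 ]
  [ 0   0    0    0  0   -2 ]
R4 := -1/2·R4
  [ 1  -6  -12  -14  0   -3 ]
  [ 0   1  3/2    2  0  1/3 ]
  [ 0   0    0    0  1    6 ]
  [ 0   0    0    0  0    1 ]
R3 := R3 − 6·R4
  [ 1  -6  -12  -14  0   -3 ]
  [ 0   1  3/2    2  0  1/3 ]
  [ 0   0    0    0  1    0 ]
  [ 0   0    0    0  0    1 ]
R2 := R2 − 1/3·R4
  [ 1  -6  -12  -14  0  -3 ]
  [ 0   1  3/2    2  0   0 ]
  [ 0   0    0    0  1   0 ]
  [ 0   0    0    0  0   1 ]
R1 := R1 + 3·R4
  [ 1  -6  -12  -14  0  0 ]
  [ 0   1  3/2    2  0  0 ]
  [ 0   0    0    0  1  0 ]
  [ 0   0    0    0  0  1 ]
R1 := R1 + 6·R2
  [ 1  0   -3  -2  0  0 ]
  [ 0  1  3/2   2  0  0 ]
  [ 0  0    0   0  1  0 ]
  [ 0  0    0   0  0  1 ]
Pivot columns are the columns containing a leading 1.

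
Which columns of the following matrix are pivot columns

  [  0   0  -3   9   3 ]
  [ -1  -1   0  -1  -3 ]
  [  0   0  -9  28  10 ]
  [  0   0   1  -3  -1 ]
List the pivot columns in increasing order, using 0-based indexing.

0, 2, 3

R1 ↔ R2
  [ -1  -1   0  -1  -3 ]
  [  0   0  -3   9   3 ]
  [  0   0  -9  28  10 ]
  [  0   0   1  -3  -1 ]
R1 → -1·R1
  [ 1  1   0   1   3 ]
  [ 0  0  -3   9   3 ]
  [ 0  0  -9  28  10 ]
  [ 0  0   1  -3  -1 ]
R2 → -1/3·R2
  [ 1  1   0   1   3 ]
  [ 0  0   1  -3  -1 ]
  [ 0  0  -9  28  10 ]
  [ 0  0   1  -3  -1 ]
R3 → R3 + 9·R2
  [ 1  1  0   1   3 ]
  [ 0  0  1  -3  -1 ]
  [ 0  0  0   1   1 ]
  [ 0  0  1  -3  -1 ]
R4 → R4 − R2
  [ 1  1  0   1   3 ]
  [ 0  0  1  -3  -1 ]
  [ 0  0  0   1   1 ]
  [ 0  0  0   0   0 ]
R2 → R2 + 3·R3
  [ 1  1  0  1  3 ]
  [ 0  0  1  0  2 ]
  [ 0  0  0  1  1 ]
  [ 0  0  0  0  0 ]
R1 → R1 − R3
  [ 1  1  0  0  2 ]
  [ 0  0  1  0  2 ]
  [ 0  0  0  1  1 ]
  [ 0  0  0  0  0 ]
Pivot columns are the columns containing a leading 1.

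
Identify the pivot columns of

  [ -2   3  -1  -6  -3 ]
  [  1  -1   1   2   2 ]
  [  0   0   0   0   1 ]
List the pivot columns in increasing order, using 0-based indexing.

R1 -> -1/2·R1
  [ 1  -3/2  1/2  3  3/2 ]
  [ 1    -1    1  2    2 ]
  [ 0     0    0  0    1 ]
R2 -> R2 − R1
  [ 1  -3/2  1/2   3  3/2 ]
  [ 0   1/2  1/2  -1  1/2 ]
  [ 0     0    0   0    1 ]
R2 -> 2·R2
  [ 1  -3/2  1/2   3  3/2 ]
  [ 0     1    1  -2    1 ]
  [ 0     0    0   0    1 ]
R2 -> R2 − R3
  [ 1  -3/2  1/2   3  3/2 ]
  [ 0     1    1  -2    0 ]
  [ 0     0    0   0    1 ]
R1 -> R1 − 3/2·R3
  [ 1  -3/2  1/2   3  0 ]
  [ 0     1    1  -2  0 ]
  [ 0     0    0   0  1 ]
R1 -> R1 + 3/2·R2
  [ 1  0  2   0  0 ]
  [ 0  1  1  -2  0 ]
  [ 0  0  0   0  1 ]
Pivot columns are the columns containing a leading 1.

0, 1, 4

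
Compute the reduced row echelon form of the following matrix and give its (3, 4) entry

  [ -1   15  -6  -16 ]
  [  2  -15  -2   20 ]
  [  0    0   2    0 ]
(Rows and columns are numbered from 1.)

ρ1 → -1·ρ1
  [ 1  -15   6  16 ]
  [ 2  -15  -2  20 ]
  [ 0    0   2   0 ]
ρ2 → ρ2 − 2·ρ1
  [ 1  -15    6   16 ]
  [ 0   15  -14  -12 ]
  [ 0    0    2    0 ]
ρ2 → 1/15·ρ2
  [ 1  -15       6    16 ]
  [ 0    1  -14/15  -4/5 ]
  [ 0    0       2     0 ]
ρ3 → 1/2·ρ3
  [ 1  -15       6    16 ]
  [ 0    1  -14/15  -4/5 ]
  [ 0    0       1     0 ]
ρ2 → ρ2 + 14/15·ρ3
  [ 1  -15  6    16 ]
  [ 0    1  0  -4/5 ]
  [ 0    0  1     0 ]
ρ1 → ρ1 − 6·ρ3
  [ 1  -15  0    16 ]
  [ 0    1  0  -4/5 ]
  [ 0    0  1     0 ]
ρ1 → ρ1 + 15·ρ2
  [ 1  0  0     4 ]
  [ 0  1  0  -4/5 ]
  [ 0  0  1     0 ]

0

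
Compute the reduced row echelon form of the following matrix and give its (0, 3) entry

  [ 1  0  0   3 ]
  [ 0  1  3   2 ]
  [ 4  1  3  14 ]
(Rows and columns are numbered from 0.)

3

ρ3 -> ρ3 − 4·ρ1
  [ 1  0  0  3 ]
  [ 0  1  3  2 ]
  [ 0  1  3  2 ]
ρ3 -> ρ3 − ρ2
  [ 1  0  0  3 ]
  [ 0  1  3  2 ]
  [ 0  0  0  0 ]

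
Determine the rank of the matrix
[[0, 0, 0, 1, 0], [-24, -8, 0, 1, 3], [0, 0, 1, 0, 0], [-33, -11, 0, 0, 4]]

rank = 4

Swap r1 and r2.
  [ -24   -8  0  1  3 ]
  [   0    0  0  1  0 ]
  [   0    0  1  0  0 ]
  [ -33  -11  0  0  4 ]
Multiply r1 by -1/24.
  [   1  1/3  0  -1/24  -1/8 ]
  [   0    0  0      1     0 ]
  [   0    0  1      0     0 ]
  [ -33  -11  0      0     4 ]
Add 33 times r1 to r4.
  [ 1  1/3  0  -1/24  -1/8 ]
  [ 0    0  0      1     0 ]
  [ 0    0  1      0     0 ]
  [ 0    0  0  -11/8  -1/8 ]
Swap r2 and r3.
  [ 1  1/3  0  -1/24  -1/8 ]
  [ 0    0  1      0     0 ]
  [ 0    0  0      1     0 ]
  [ 0    0  0  -11/8  -1/8 ]
Add 11/8 times r3 to r4.
  [ 1  1/3  0  -1/24  -1/8 ]
  [ 0    0  1      0     0 ]
  [ 0    0  0      1     0 ]
  [ 0    0  0      0  -1/8 ]
Multiply r4 by -8.
  [ 1  1/3  0  -1/24  -1/8 ]
  [ 0    0  1      0     0 ]
  [ 0    0  0      1     0 ]
  [ 0    0  0      0     1 ]
Add 1/8 times r4 to r1.
  [ 1  1/3  0  -1/24  0 ]
  [ 0    0  1      0  0 ]
  [ 0    0  0      1  0 ]
  [ 0    0  0      0  1 ]
Add 1/24 times r3 to r1.
  [ 1  1/3  0  0  0 ]
  [ 0    0  1  0  0 ]
  [ 0    0  0  1  0 ]
  [ 0    0  0  0  1 ]
The reduced form has 4 nonzero rows.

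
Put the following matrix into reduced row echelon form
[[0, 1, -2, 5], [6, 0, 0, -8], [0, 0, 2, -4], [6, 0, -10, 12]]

[[1, 0, 0, -4/3], [0, 1, 0, 1], [0, 0, 1, -2], [0, 0, 0, 0]]

ρ1 <-> ρ2
ρ1 ← 1/6·ρ1
ρ4 ← ρ4 − 6·ρ1
ρ3 ← 1/2·ρ3
ρ4 ← ρ4 + 10·ρ3
ρ2 ← ρ2 + 2·ρ3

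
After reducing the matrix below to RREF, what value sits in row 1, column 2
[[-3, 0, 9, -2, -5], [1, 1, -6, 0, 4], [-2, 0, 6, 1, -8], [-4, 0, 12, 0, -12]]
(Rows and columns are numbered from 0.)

Multiply ρ1 by -1/3.
  [  1  0  -3  2/3  5/3 ]
  [  1  1  -6    0    4 ]
  [ -2  0   6    1   -8 ]
  [ -4  0  12    0  -12 ]
Subtract ρ1 from ρ2.
  [  1  0  -3   2/3  5/3 ]
  [  0  1  -3  -2/3  7/3 ]
  [ -2  0   6     1   -8 ]
  [ -4  0  12     0  -12 ]
Add 2 times ρ1 to ρ3.
  [  1  0  -3   2/3    5/3 ]
  [  0  1  -3  -2/3    7/3 ]
  [  0  0   0   7/3  -14/3 ]
  [ -4  0  12     0    -12 ]
Add 4 times ρ1 to ρ4.
  [ 1  0  -3   2/3    5/3 ]
  [ 0  1  -3  -2/3    7/3 ]
  [ 0  0   0   7/3  -14/3 ]
  [ 0  0   0   8/3  -16/3 ]
Multiply ρ3 by 3/7.
  [ 1  0  -3   2/3    5/3 ]
  [ 0  1  -3  -2/3    7/3 ]
  [ 0  0   0     1     -2 ]
  [ 0  0   0   8/3  -16/3 ]
Subtract 8/3 times ρ3 from ρ4.
  [ 1  0  -3   2/3  5/3 ]
  [ 0  1  -3  -2/3  7/3 ]
  [ 0  0   0     1   -2 ]
  [ 0  0   0     0    0 ]
Add 2/3 times ρ3 to ρ2.
  [ 1  0  -3  2/3  5/3 ]
  [ 0  1  -3    0    1 ]
  [ 0  0   0    1   -2 ]
  [ 0  0   0    0    0 ]
Subtract 2/3 times ρ3 from ρ1.
  [ 1  0  -3  0   3 ]
  [ 0  1  -3  0   1 ]
  [ 0  0   0  1  -2 ]
  [ 0  0   0  0   0 ]

-3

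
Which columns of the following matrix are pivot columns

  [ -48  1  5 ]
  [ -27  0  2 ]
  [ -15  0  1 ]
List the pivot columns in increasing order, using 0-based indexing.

0, 1, 2

r1 := -1/48·r1
  [   1  -1/48  -5/48 ]
  [ -27      0      2 ]
  [ -15      0      1 ]
r2 := r2 + 27·r1
  [   1  -1/48   -5/48 ]
  [   0  -9/16  -13/16 ]
  [ -15      0       1 ]
r3 := r3 + 15·r1
  [ 1  -1/48   -5/48 ]
  [ 0  -9/16  -13/16 ]
  [ 0  -5/16   -9/16 ]
r2 := -16/9·r2
  [ 1  -1/48  -5/48 ]
  [ 0      1   13/9 ]
  [ 0  -5/16  -9/16 ]
r3 := r3 + 5/16·r2
  [ 1  -1/48  -5/48 ]
  [ 0      1   13/9 ]
  [ 0      0   -1/9 ]
r3 := -9·r3
  [ 1  -1/48  -5/48 ]
  [ 0      1   13/9 ]
  [ 0      0      1 ]
r2 := r2 − 13/9·r3
  [ 1  -1/48  -5/48 ]
  [ 0      1      0 ]
  [ 0      0      1 ]
r1 := r1 + 5/48·r3
  [ 1  -1/48  0 ]
  [ 0      1  0 ]
  [ 0      0  1 ]
r1 := r1 + 1/48·r2
  [ 1  0  0 ]
  [ 0  1  0 ]
  [ 0  0  1 ]
Pivot columns are the columns containing a leading 1.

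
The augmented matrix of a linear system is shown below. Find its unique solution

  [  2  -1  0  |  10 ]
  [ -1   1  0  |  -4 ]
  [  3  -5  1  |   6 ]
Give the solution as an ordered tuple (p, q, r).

(6, 2, -2)

ρ1 → 1/2·ρ1
  [  1  -1/2  0  |   5 ]
  [ -1     1  0  |  -4 ]
  [  3    -5  1  |   6 ]
ρ2 → ρ2 + ρ1
  [ 1  -1/2  0  |  5 ]
  [ 0   1/2  0  |  1 ]
  [ 3    -5  1  |  6 ]
ρ3 → ρ3 − 3·ρ1
  [ 1  -1/2  0  |   5 ]
  [ 0   1/2  0  |   1 ]
  [ 0  -7/2  1  |  -9 ]
ρ2 → 2·ρ2
  [ 1  -1/2  0  |   5 ]
  [ 0     1  0  |   2 ]
  [ 0  -7/2  1  |  -9 ]
ρ3 → ρ3 + 7/2·ρ2
  [ 1  -1/2  0  |   5 ]
  [ 0     1  0  |   2 ]
  [ 0     0  1  |  -2 ]
ρ1 → ρ1 + 1/2·ρ2
  [ 1  0  0  |   6 ]
  [ 0  1  0  |   2 ]
  [ 0  0  1  |  -2 ]
Reading off the last column: p = 6, q = 2, r = -2.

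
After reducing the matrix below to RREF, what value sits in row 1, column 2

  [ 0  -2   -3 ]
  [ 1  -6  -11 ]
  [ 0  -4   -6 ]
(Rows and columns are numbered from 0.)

R1 <=> R2
  [ 1  -6  -11 ]
  [ 0  -2   -3 ]
  [ 0  -4   -6 ]
R2 := -1/2·R2
  [ 1  -6  -11 ]
  [ 0   1  3/2 ]
  [ 0  -4   -6 ]
R3 := R3 + 4·R2
  [ 1  -6  -11 ]
  [ 0   1  3/2 ]
  [ 0   0    0 ]
R1 := R1 + 6·R2
  [ 1  0   -2 ]
  [ 0  1  3/2 ]
  [ 0  0    0 ]

3/2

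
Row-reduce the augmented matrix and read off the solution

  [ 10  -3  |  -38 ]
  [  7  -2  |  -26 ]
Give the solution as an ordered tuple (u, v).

(-2, 6)

ρ1 := 1/10·ρ1
  [ 1  -3/10  |  -19/5 ]
  [ 7     -2  |    -26 ]
ρ2 := ρ2 − 7·ρ1
  [ 1  -3/10  |  -19/5 ]
  [ 0   1/10  |    3/5 ]
ρ2 := 10·ρ2
  [ 1  -3/10  |  -19/5 ]
  [ 0      1  |      6 ]
ρ1 := ρ1 + 3/10·ρ2
  [ 1  0  |  -2 ]
  [ 0  1  |   6 ]
Reading off the last column: u = -2, v = 6.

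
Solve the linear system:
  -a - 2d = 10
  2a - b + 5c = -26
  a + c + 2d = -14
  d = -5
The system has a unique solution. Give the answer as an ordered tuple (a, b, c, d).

(0, 6, -4, -5)

Form the augmented matrix and row-reduce:
  [ -1   0  0  -2  |   10 ]
  [  2  -1  5   0  |  -26 ]
  [  1   0  1   2  |  -14 ]
  [  0   0  0   1  |   -5 ]
Multiply ρ1 by -1.
  [ 1   0  0  2  |  -10 ]
  [ 2  -1  5  0  |  -26 ]
  [ 1   0  1  2  |  -14 ]
  [ 0   0  0  1  |   -5 ]
Subtract 2 times ρ1 from ρ2.
  [ 1   0  0   2  |  -10 ]
  [ 0  -1  5  -4  |   -6 ]
  [ 1   0  1   2  |  -14 ]
  [ 0   0  0   1  |   -5 ]
Subtract ρ1 from ρ3.
  [ 1   0  0   2  |  -10 ]
  [ 0  -1  5  -4  |   -6 ]
  [ 0   0  1   0  |   -4 ]
  [ 0   0  0   1  |   -5 ]
Multiply ρ2 by -1.
  [ 1  0   0  2  |  -10 ]
  [ 0  1  -5  4  |    6 ]
  [ 0  0   1  0  |   -4 ]
  [ 0  0   0  1  |   -5 ]
Subtract 4 times ρ4 from ρ2.
  [ 1  0   0  2  |  -10 ]
  [ 0  1  -5  0  |   26 ]
  [ 0  0   1  0  |   -4 ]
  [ 0  0   0  1  |   -5 ]
Subtract 2 times ρ4 from ρ1.
  [ 1  0   0  0  |   0 ]
  [ 0  1  -5  0  |  26 ]
  [ 0  0   1  0  |  -4 ]
  [ 0  0   0  1  |  -5 ]
Add 5 times ρ3 to ρ2.
  [ 1  0  0  0  |   0 ]
  [ 0  1  0  0  |   6 ]
  [ 0  0  1  0  |  -4 ]
  [ 0  0  0  1  |  -5 ]
Reading off the last column: a = 0, b = 6, c = -4, d = -5.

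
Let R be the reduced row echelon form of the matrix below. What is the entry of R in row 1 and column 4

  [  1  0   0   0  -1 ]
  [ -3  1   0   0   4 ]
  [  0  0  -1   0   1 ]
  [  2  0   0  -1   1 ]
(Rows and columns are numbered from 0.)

r2 ← r2 + 3·r1
  [ 1  0   0   0  -1 ]
  [ 0  1   0   0   1 ]
  [ 0  0  -1   0   1 ]
  [ 2  0   0  -1   1 ]
r4 ← r4 − 2·r1
  [ 1  0   0   0  -1 ]
  [ 0  1   0   0   1 ]
  [ 0  0  -1   0   1 ]
  [ 0  0   0  -1   3 ]
r3 ← -1·r3
  [ 1  0  0   0  -1 ]
  [ 0  1  0   0   1 ]
  [ 0  0  1   0  -1 ]
  [ 0  0  0  -1   3 ]
r4 ← -1·r4
  [ 1  0  0  0  -1 ]
  [ 0  1  0  0   1 ]
  [ 0  0  1  0  -1 ]
  [ 0  0  0  1  -3 ]

1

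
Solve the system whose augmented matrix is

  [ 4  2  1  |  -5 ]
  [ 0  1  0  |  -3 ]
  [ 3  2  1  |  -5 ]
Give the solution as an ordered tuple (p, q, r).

(0, -3, 1)

R1 := 1/4·R1
  [ 1  1/2  1/4  |  -5/4 ]
  [ 0    1    0  |    -3 ]
  [ 3    2    1  |    -5 ]
R3 := R3 − 3·R1
  [ 1  1/2  1/4  |  -5/4 ]
  [ 0    1    0  |    -3 ]
  [ 0  1/2  1/4  |  -5/4 ]
R3 := R3 − 1/2·R2
  [ 1  1/2  1/4  |  -5/4 ]
  [ 0    1    0  |    -3 ]
  [ 0    0  1/4  |   1/4 ]
R3 := 4·R3
  [ 1  1/2  1/4  |  -5/4 ]
  [ 0    1    0  |    -3 ]
  [ 0    0    1  |     1 ]
R1 := R1 − 1/4·R3
  [ 1  1/2  0  |  -3/2 ]
  [ 0    1  0  |    -3 ]
  [ 0    0  1  |     1 ]
R1 := R1 − 1/2·R2
  [ 1  0  0  |   0 ]
  [ 0  1  0  |  -3 ]
  [ 0  0  1  |   1 ]
Reading off the last column: p = 0, q = -3, r = 1.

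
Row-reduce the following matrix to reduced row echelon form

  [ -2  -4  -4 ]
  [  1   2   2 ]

[[1, 2, 2], [0, 0, 0]]

R1 → -1/2·R1
  [ 1  2  2 ]
  [ 1  2  2 ]
R2 → R2 − R1
  [ 1  2  2 ]
  [ 0  0  0 ]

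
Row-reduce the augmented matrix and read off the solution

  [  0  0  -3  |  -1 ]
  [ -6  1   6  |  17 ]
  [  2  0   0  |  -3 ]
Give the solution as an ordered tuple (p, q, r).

(-3/2, 6, 1/3)

R1 <=> R2
  [ -6  1   6  |  17 ]
  [  0  0  -3  |  -1 ]
  [  2  0   0  |  -3 ]
R1 := -1/6·R1
  [ 1  -1/6  -1  |  -17/6 ]
  [ 0     0  -3  |     -1 ]
  [ 2     0   0  |     -3 ]
R3 := R3 − 2·R1
  [ 1  -1/6  -1  |  -17/6 ]
  [ 0     0  -3  |     -1 ]
  [ 0   1/3   2  |    8/3 ]
R2 <=> R3
  [ 1  -1/6  -1  |  -17/6 ]
  [ 0   1/3   2  |    8/3 ]
  [ 0     0  -3  |     -1 ]
R2 := 3·R2
  [ 1  -1/6  -1  |  -17/6 ]
  [ 0     1   6  |      8 ]
  [ 0     0  -3  |     -1 ]
R3 := -1/3·R3
  [ 1  -1/6  -1  |  -17/6 ]
  [ 0     1   6  |      8 ]
  [ 0     0   1  |    1/3 ]
R2 := R2 − 6·R3
  [ 1  -1/6  -1  |  -17/6 ]
  [ 0     1   0  |      6 ]
  [ 0     0   1  |    1/3 ]
R1 := R1 + R3
  [ 1  -1/6  0  |  -5/2 ]
  [ 0     1  0  |     6 ]
  [ 0     0  1  |   1/3 ]
R1 := R1 + 1/6·R2
  [ 1  0  0  |  -3/2 ]
  [ 0  1  0  |     6 ]
  [ 0  0  1  |   1/3 ]
Reading off the last column: p = -3/2, q = 6, r = 1/3.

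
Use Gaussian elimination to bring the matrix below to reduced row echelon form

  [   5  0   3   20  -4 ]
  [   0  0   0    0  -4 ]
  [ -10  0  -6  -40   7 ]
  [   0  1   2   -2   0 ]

Multiply r1 by 1/5.
  [   1  0  3/5    4  -4/5 ]
  [   0  0    0    0    -4 ]
  [ -10  0   -6  -40     7 ]
  [   0  1    2   -2     0 ]
Add 10 times r1 to r3.
  [ 1  0  3/5   4  -4/5 ]
  [ 0  0    0   0    -4 ]
  [ 0  0    0   0    -1 ]
  [ 0  1    2  -2     0 ]
Swap r2 and r4.
  [ 1  0  3/5   4  -4/5 ]
  [ 0  1    2  -2     0 ]
  [ 0  0    0   0    -1 ]
  [ 0  0    0   0    -4 ]
Multiply r3 by -1.
  [ 1  0  3/5   4  -4/5 ]
  [ 0  1    2  -2     0 ]
  [ 0  0    0   0     1 ]
  [ 0  0    0   0    -4 ]
Add 4 times r3 to r4.
  [ 1  0  3/5   4  -4/5 ]
  [ 0  1    2  -2     0 ]
  [ 0  0    0   0     1 ]
  [ 0  0    0   0     0 ]
Add 4/5 times r3 to r1.
  [ 1  0  3/5   4  0 ]
  [ 0  1    2  -2  0 ]
  [ 0  0    0   0  1 ]
  [ 0  0    0   0  0 ]

[[1, 0, 3/5, 4, 0], [0, 1, 2, -2, 0], [0, 0, 0, 0, 1], [0, 0, 0, 0, 0]]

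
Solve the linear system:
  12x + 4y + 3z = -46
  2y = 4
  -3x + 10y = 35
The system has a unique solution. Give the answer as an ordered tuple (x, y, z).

Form the augmented matrix and row-reduce:
  [ 12   4  3  |  -46 ]
  [  0   2  0  |    4 ]
  [ -3  10  0  |   35 ]
ρ1 -> 1/12·ρ1
  [  1  1/3  1/4  |  -23/6 ]
  [  0    2    0  |      4 ]
  [ -3   10    0  |     35 ]
ρ3 -> ρ3 + 3·ρ1
  [ 1  1/3  1/4  |  -23/6 ]
  [ 0    2    0  |      4 ]
  [ 0   11  3/4  |   47/2 ]
ρ2 -> 1/2·ρ2
  [ 1  1/3  1/4  |  -23/6 ]
  [ 0    1    0  |      2 ]
  [ 0   11  3/4  |   47/2 ]
ρ3 -> ρ3 − 11·ρ2
  [ 1  1/3  1/4  |  -23/6 ]
  [ 0    1    0  |      2 ]
  [ 0    0  3/4  |    3/2 ]
ρ3 -> 4/3·ρ3
  [ 1  1/3  1/4  |  -23/6 ]
  [ 0    1    0  |      2 ]
  [ 0    0    1  |      2 ]
ρ1 -> ρ1 − 1/4·ρ3
  [ 1  1/3  0  |  -13/3 ]
  [ 0    1  0  |      2 ]
  [ 0    0  1  |      2 ]
ρ1 -> ρ1 − 1/3·ρ2
  [ 1  0  0  |  -5 ]
  [ 0  1  0  |   2 ]
  [ 0  0  1  |   2 ]
Reading off the last column: x = -5, y = 2, z = 2.

(-5, 2, 2)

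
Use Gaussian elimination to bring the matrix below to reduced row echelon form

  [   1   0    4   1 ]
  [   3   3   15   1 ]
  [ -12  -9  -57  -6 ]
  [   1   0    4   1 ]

ρ2 ← ρ2 − 3·ρ1
  [   1   0    4   1 ]
  [   0   3    3  -2 ]
  [ -12  -9  -57  -6 ]
  [   1   0    4   1 ]
ρ3 ← ρ3 + 12·ρ1
  [ 1   0   4   1 ]
  [ 0   3   3  -2 ]
  [ 0  -9  -9   6 ]
  [ 1   0   4   1 ]
ρ4 ← ρ4 − ρ1
  [ 1   0   4   1 ]
  [ 0   3   3  -2 ]
  [ 0  -9  -9   6 ]
  [ 0   0   0   0 ]
ρ2 ← 1/3·ρ2
  [ 1   0   4     1 ]
  [ 0   1   1  -2/3 ]
  [ 0  -9  -9     6 ]
  [ 0   0   0     0 ]
ρ3 ← ρ3 + 9·ρ2
  [ 1  0  4     1 ]
  [ 0  1  1  -2/3 ]
  [ 0  0  0     0 ]
  [ 0  0  0     0 ]

[[1, 0, 4, 1], [0, 1, 1, -2/3], [0, 0, 0, 0], [0, 0, 0, 0]]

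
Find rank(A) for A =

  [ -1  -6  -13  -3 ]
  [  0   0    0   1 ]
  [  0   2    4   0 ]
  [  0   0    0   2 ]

r1 ← -1·r1
  [ 1  6  13  3 ]
  [ 0  0   0  1 ]
  [ 0  2   4  0 ]
  [ 0  0   0  2 ]
r2 <=> r3
  [ 1  6  13  3 ]
  [ 0  2   4  0 ]
  [ 0  0   0  1 ]
  [ 0  0   0  2 ]
r2 ← 1/2·r2
  [ 1  6  13  3 ]
  [ 0  1   2  0 ]
  [ 0  0   0  1 ]
  [ 0  0   0  2 ]
r4 ← r4 − 2·r3
  [ 1  6  13  3 ]
  [ 0  1   2  0 ]
  [ 0  0   0  1 ]
  [ 0  0   0  0 ]
r1 ← r1 − 3·r3
  [ 1  6  13  0 ]
  [ 0  1   2  0 ]
  [ 0  0   0  1 ]
  [ 0  0   0  0 ]
r1 ← r1 − 6·r2
  [ 1  0  1  0 ]
  [ 0  1  2  0 ]
  [ 0  0  0  1 ]
  [ 0  0  0  0 ]
The reduced form has 3 nonzero rows.

rank = 3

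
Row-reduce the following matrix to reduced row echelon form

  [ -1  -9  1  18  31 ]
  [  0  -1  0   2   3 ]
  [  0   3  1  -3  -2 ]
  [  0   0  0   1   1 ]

[[1, 0, 0, 0, 0], [0, 1, 0, 0, -1], [0, 0, 1, 0, 4], [0, 0, 0, 1, 1]]

R1 -> -1·R1
  [ 1   9  -1  -18  -31 ]
  [ 0  -1   0    2    3 ]
  [ 0   3   1   -3   -2 ]
  [ 0   0   0    1    1 ]
R2 -> -1·R2
  [ 1  9  -1  -18  -31 ]
  [ 0  1   0   -2   -3 ]
  [ 0  3   1   -3   -2 ]
  [ 0  0   0    1    1 ]
R3 -> R3 − 3·R2
  [ 1  9  -1  -18  -31 ]
  [ 0  1   0   -2   -3 ]
  [ 0  0   1    3    7 ]
  [ 0  0   0    1    1 ]
R3 -> R3 − 3·R4
  [ 1  9  -1  -18  -31 ]
  [ 0  1   0   -2   -3 ]
  [ 0  0   1    0    4 ]
  [ 0  0   0    1    1 ]
R2 -> R2 + 2·R4
  [ 1  9  -1  -18  -31 ]
  [ 0  1   0    0   -1 ]
  [ 0  0   1    0    4 ]
  [ 0  0   0    1    1 ]
R1 -> R1 + 18·R4
  [ 1  9  -1  0  -13 ]
  [ 0  1   0  0   -1 ]
  [ 0  0   1  0    4 ]
  [ 0  0   0  1    1 ]
R1 -> R1 + R3
  [ 1  9  0  0  -9 ]
  [ 0  1  0  0  -1 ]
  [ 0  0  1  0   4 ]
  [ 0  0  0  1   1 ]
R1 -> R1 − 9·R2
  [ 1  0  0  0   0 ]
  [ 0  1  0  0  -1 ]
  [ 0  0  1  0   4 ]
  [ 0  0  0  1   1 ]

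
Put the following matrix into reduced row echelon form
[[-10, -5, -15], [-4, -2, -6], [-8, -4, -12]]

[[1, 1/2, 3/2], [0, 0, 0], [0, 0, 0]]

R1 := -1/10·R1
  [  1  1/2  3/2 ]
  [ -4   -2   -6 ]
  [ -8   -4  -12 ]
R2 := R2 + 4·R1
  [  1  1/2  3/2 ]
  [  0    0    0 ]
  [ -8   -4  -12 ]
R3 := R3 + 8·R1
  [ 1  1/2  3/2 ]
  [ 0    0    0 ]
  [ 0    0    0 ]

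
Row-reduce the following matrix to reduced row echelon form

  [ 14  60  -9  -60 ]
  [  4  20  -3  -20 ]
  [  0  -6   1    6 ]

r1 -> 1/14·r1
r2 -> r2 − 4·r1
r2 -> 7/20·r2
r3 -> r3 + 6·r2
r3 -> 10·r3
r2 -> r2 + 3/20·r3
r1 -> r1 + 9/14·r3
r1 -> r1 − 30/7·r2

[[1, 0, 0, 0], [0, 1, 0, -1], [0, 0, 1, 0]]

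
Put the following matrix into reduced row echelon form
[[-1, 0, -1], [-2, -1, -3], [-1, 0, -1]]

[[1, 0, 1], [0, 1, 1], [0, 0, 0]]

R1 := -1·R1
  [  1   0   1 ]
  [ -2  -1  -3 ]
  [ -1   0  -1 ]
R2 := R2 + 2·R1
  [  1   0   1 ]
  [  0  -1  -1 ]
  [ -1   0  -1 ]
R3 := R3 + R1
  [ 1   0   1 ]
  [ 0  -1  -1 ]
  [ 0   0   0 ]
R2 := -1·R2
  [ 1  0  1 ]
  [ 0  1  1 ]
  [ 0  0  0 ]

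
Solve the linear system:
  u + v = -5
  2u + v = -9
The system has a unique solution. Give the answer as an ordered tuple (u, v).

Form the augmented matrix and row-reduce:
  [ 1  1  |  -5 ]
  [ 2  1  |  -9 ]
R2 := R2 − 2·R1
  [ 1   1  |  -5 ]
  [ 0  -1  |   1 ]
R2 := -1·R2
  [ 1  1  |  -5 ]
  [ 0  1  |  -1 ]
R1 := R1 − R2
  [ 1  0  |  -4 ]
  [ 0  1  |  -1 ]
Reading off the last column: u = -4, v = -1.

(-4, -1)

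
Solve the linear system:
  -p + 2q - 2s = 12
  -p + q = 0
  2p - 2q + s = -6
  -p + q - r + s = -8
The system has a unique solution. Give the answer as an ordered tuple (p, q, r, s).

(0, 0, 2, -6)

Form the augmented matrix and row-reduce:
  [ -1   2   0  -2  |  12 ]
  [ -1   1   0   0  |   0 ]
  [  2  -2   0   1  |  -6 ]
  [ -1   1  -1   1  |  -8 ]
R1 → -1·R1
  [  1  -2   0  2  |  -12 ]
  [ -1   1   0  0  |    0 ]
  [  2  -2   0  1  |   -6 ]
  [ -1   1  -1  1  |   -8 ]
R2 → R2 + R1
  [  1  -2   0  2  |  -12 ]
  [  0  -1   0  2  |  -12 ]
  [  2  -2   0  1  |   -6 ]
  [ -1   1  -1  1  |   -8 ]
R3 → R3 − 2·R1
  [  1  -2   0   2  |  -12 ]
  [  0  -1   0   2  |  -12 ]
  [  0   2   0  -3  |   18 ]
  [ -1   1  -1   1  |   -8 ]
R4 → R4 + R1
  [ 1  -2   0   2  |  -12 ]
  [ 0  -1   0   2  |  -12 ]
  [ 0   2   0  -3  |   18 ]
  [ 0  -1  -1   3  |  -20 ]
R2 → -1·R2
  [ 1  -2   0   2  |  -12 ]
  [ 0   1   0  -2  |   12 ]
  [ 0   2   0  -3  |   18 ]
  [ 0  -1  -1   3  |  -20 ]
R3 → R3 − 2·R2
  [ 1  -2   0   2  |  -12 ]
  [ 0   1   0  -2  |   12 ]
  [ 0   0   0   1  |   -6 ]
  [ 0  -1  -1   3  |  -20 ]
R4 → R4 + R2
  [ 1  -2   0   2  |  -12 ]
  [ 0   1   0  -2  |   12 ]
  [ 0   0   0   1  |   -6 ]
  [ 0   0  -1   1  |   -8 ]
R3 <-> R4
  [ 1  -2   0   2  |  -12 ]
  [ 0   1   0  -2  |   12 ]
  [ 0   0  -1   1  |   -8 ]
  [ 0   0   0   1  |   -6 ]
R3 → -1·R3
  [ 1  -2  0   2  |  -12 ]
  [ 0   1  0  -2  |   12 ]
  [ 0   0  1  -1  |    8 ]
  [ 0   0  0   1  |   -6 ]
R3 → R3 + R4
  [ 1  -2  0   2  |  -12 ]
  [ 0   1  0  -2  |   12 ]
  [ 0   0  1   0  |    2 ]
  [ 0   0  0   1  |   -6 ]
R2 → R2 + 2·R4
  [ 1  -2  0  2  |  -12 ]
  [ 0   1  0  0  |    0 ]
  [ 0   0  1  0  |    2 ]
  [ 0   0  0  1  |   -6 ]
R1 → R1 − 2·R4
  [ 1  -2  0  0  |   0 ]
  [ 0   1  0  0  |   0 ]
  [ 0   0  1  0  |   2 ]
  [ 0   0  0  1  |  -6 ]
R1 → R1 + 2·R2
  [ 1  0  0  0  |   0 ]
  [ 0  1  0  0  |   0 ]
  [ 0  0  1  0  |   2 ]
  [ 0  0  0  1  |  -6 ]
Reading off the last column: p = 0, q = 0, r = 2, s = -6.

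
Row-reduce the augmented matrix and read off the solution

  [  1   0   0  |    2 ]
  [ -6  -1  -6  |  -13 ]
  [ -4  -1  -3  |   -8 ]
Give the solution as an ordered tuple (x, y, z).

(2, -1, 1/3)

Add 6 times R1 to R2.
  [  1   0   0  |   2 ]
  [  0  -1  -6  |  -1 ]
  [ -4  -1  -3  |  -8 ]
Add 4 times R1 to R3.
  [ 1   0   0  |   2 ]
  [ 0  -1  -6  |  -1 ]
  [ 0  -1  -3  |   0 ]
Multiply R2 by -1.
  [ 1   0   0  |  2 ]
  [ 0   1   6  |  1 ]
  [ 0  -1  -3  |  0 ]
Add R2 to R3.
  [ 1  0  0  |  2 ]
  [ 0  1  6  |  1 ]
  [ 0  0  3  |  1 ]
Multiply R3 by 1/3.
  [ 1  0  0  |    2 ]
  [ 0  1  6  |    1 ]
  [ 0  0  1  |  1/3 ]
Subtract 6 times R3 from R2.
  [ 1  0  0  |    2 ]
  [ 0  1  0  |   -1 ]
  [ 0  0  1  |  1/3 ]
Reading off the last column: x = 2, y = -1, z = 1/3.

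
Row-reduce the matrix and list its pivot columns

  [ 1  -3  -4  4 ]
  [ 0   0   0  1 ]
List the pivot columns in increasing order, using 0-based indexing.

0, 3

ρ1 ← ρ1 − 4·ρ2
  [ 1  -3  -4  0 ]
  [ 0   0   0  1 ]
Pivot columns are the columns containing a leading 1.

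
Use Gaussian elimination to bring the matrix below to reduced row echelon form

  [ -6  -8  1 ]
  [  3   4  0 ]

[[1, 4/3, 0], [0, 0, 1]]

R1 ← -1/6·R1
  [ 1  4/3  -1/6 ]
  [ 3    4     0 ]
R2 ← R2 − 3·R1
  [ 1  4/3  -1/6 ]
  [ 0    0   1/2 ]
R2 ← 2·R2
  [ 1  4/3  -1/6 ]
  [ 0    0     1 ]
R1 ← R1 + 1/6·R2
  [ 1  4/3  0 ]
  [ 0    0  1 ]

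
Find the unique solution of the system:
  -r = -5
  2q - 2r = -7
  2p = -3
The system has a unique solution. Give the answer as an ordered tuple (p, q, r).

Form the augmented matrix and row-reduce:
  [ 0  0  -1  |  -5 ]
  [ 0  2  -2  |  -7 ]
  [ 2  0   0  |  -3 ]
ρ1 <=> ρ3
ρ1 ← 1/2·ρ1
ρ2 ← 1/2·ρ2
ρ3 ← -1·ρ3
ρ2 ← ρ2 + ρ3
Reading off the last column: p = -3/2, q = 3/2, r = 5.

(-3/2, 3/2, 5)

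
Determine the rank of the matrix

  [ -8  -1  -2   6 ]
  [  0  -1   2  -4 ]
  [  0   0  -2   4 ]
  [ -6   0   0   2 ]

r1 ← -1/8·r1
  [  1  1/8  1/4  -3/4 ]
  [  0   -1    2    -4 ]
  [  0    0   -2     4 ]
  [ -6    0    0     2 ]
r4 ← r4 + 6·r1
  [ 1  1/8  1/4  -3/4 ]
  [ 0   -1    2    -4 ]
  [ 0    0   -2     4 ]
  [ 0  3/4  3/2  -5/2 ]
r2 ← -1·r2
  [ 1  1/8  1/4  -3/4 ]
  [ 0    1   -2     4 ]
  [ 0    0   -2     4 ]
  [ 0  3/4  3/2  -5/2 ]
r4 ← r4 − 3/4·r2
  [ 1  1/8  1/4   -3/4 ]
  [ 0    1   -2      4 ]
  [ 0    0   -2      4 ]
  [ 0    0    3  -11/2 ]
r3 ← -1/2·r3
  [ 1  1/8  1/4   -3/4 ]
  [ 0    1   -2      4 ]
  [ 0    0    1     -2 ]
  [ 0    0    3  -11/2 ]
r4 ← r4 − 3·r3
  [ 1  1/8  1/4  -3/4 ]
  [ 0    1   -2     4 ]
  [ 0    0    1    -2 ]
  [ 0    0    0   1/2 ]
r4 ← 2·r4
  [ 1  1/8  1/4  -3/4 ]
  [ 0    1   -2     4 ]
  [ 0    0    1    -2 ]
  [ 0    0    0     1 ]
r3 ← r3 + 2·r4
  [ 1  1/8  1/4  -3/4 ]
  [ 0    1   -2     4 ]
  [ 0    0    1     0 ]
  [ 0    0    0     1 ]
r2 ← r2 − 4·r4
  [ 1  1/8  1/4  -3/4 ]
  [ 0    1   -2     0 ]
  [ 0    0    1     0 ]
  [ 0    0    0     1 ]
r1 ← r1 + 3/4·r4
  [ 1  1/8  1/4  0 ]
  [ 0    1   -2  0 ]
  [ 0    0    1  0 ]
  [ 0    0    0  1 ]
r2 ← r2 + 2·r3
  [ 1  1/8  1/4  0 ]
  [ 0    1    0  0 ]
  [ 0    0    1  0 ]
  [ 0    0    0  1 ]
r1 ← r1 − 1/4·r3
  [ 1  1/8  0  0 ]
  [ 0    1  0  0 ]
  [ 0    0  1  0 ]
  [ 0    0  0  1 ]
r1 ← r1 − 1/8·r2
  [ 1  0  0  0 ]
  [ 0  1  0  0 ]
  [ 0  0  1  0 ]
  [ 0  0  0  1 ]
The reduced form has 4 nonzero rows.

rank = 4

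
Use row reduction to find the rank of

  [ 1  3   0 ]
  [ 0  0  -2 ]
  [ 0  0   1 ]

rank = 2

Multiply R2 by -1/2.
  [ 1  3  0 ]
  [ 0  0  1 ]
  [ 0  0  1 ]
Subtract R2 from R3.
  [ 1  3  0 ]
  [ 0  0  1 ]
  [ 0  0  0 ]
The reduced form has 2 nonzero rows.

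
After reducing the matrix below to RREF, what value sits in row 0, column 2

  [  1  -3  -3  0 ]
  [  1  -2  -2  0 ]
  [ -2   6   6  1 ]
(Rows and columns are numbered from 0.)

Subtract ρ1 from ρ2.
  [  1  -3  -3  0 ]
  [  0   1   1  0 ]
  [ -2   6   6  1 ]
Add 2 times ρ1 to ρ3.
  [ 1  -3  -3  0 ]
  [ 0   1   1  0 ]
  [ 0   0   0  1 ]
Add 3 times ρ2 to ρ1.
  [ 1  0  0  0 ]
  [ 0  1  1  0 ]
  [ 0  0  0  1 ]

0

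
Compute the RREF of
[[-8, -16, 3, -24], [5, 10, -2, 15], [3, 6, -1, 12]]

Multiply r1 by -1/8.
  [ 1   2  -3/8   3 ]
  [ 5  10    -2  15 ]
  [ 3   6    -1  12 ]
Subtract 5 times r1 from r2.
  [ 1  2  -3/8   3 ]
  [ 0  0  -1/8   0 ]
  [ 3  6    -1  12 ]
Subtract 3 times r1 from r3.
  [ 1  2  -3/8  3 ]
  [ 0  0  -1/8  0 ]
  [ 0  0   1/8  3 ]
Multiply r2 by -8.
  [ 1  2  -3/8  3 ]
  [ 0  0     1  0 ]
  [ 0  0   1/8  3 ]
Subtract 1/8 times r2 from r3.
  [ 1  2  -3/8  3 ]
  [ 0  0     1  0 ]
  [ 0  0     0  3 ]
Multiply r3 by 1/3.
  [ 1  2  -3/8  3 ]
  [ 0  0     1  0 ]
  [ 0  0     0  1 ]
Subtract 3 times r3 from r1.
  [ 1  2  -3/8  0 ]
  [ 0  0     1  0 ]
  [ 0  0     0  1 ]
Add 3/8 times r2 to r1.
  [ 1  2  0  0 ]
  [ 0  0  1  0 ]
  [ 0  0  0  1 ]

[[1, 2, 0, 0], [0, 0, 1, 0], [0, 0, 0, 1]]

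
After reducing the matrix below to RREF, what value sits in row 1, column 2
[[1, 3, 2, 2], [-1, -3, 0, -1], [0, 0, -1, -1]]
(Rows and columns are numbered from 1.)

Add r1 to r2.
  [ 1  3   2   2 ]
  [ 0  0   2   1 ]
  [ 0  0  -1  -1 ]
Multiply r2 by 1/2.
  [ 1  3   2    2 ]
  [ 0  0   1  1/2 ]
  [ 0  0  -1   -1 ]
Add r2 to r3.
  [ 1  3  2     2 ]
  [ 0  0  1   1/2 ]
  [ 0  0  0  -1/2 ]
Multiply r3 by -2.
  [ 1  3  2    2 ]
  [ 0  0  1  1/2 ]
  [ 0  0  0    1 ]
Subtract 1/2 times r3 from r2.
  [ 1  3  2  2 ]
  [ 0  0  1  0 ]
  [ 0  0  0  1 ]
Subtract 2 times r3 from r1.
  [ 1  3  2  0 ]
  [ 0  0  1  0 ]
  [ 0  0  0  1 ]
Subtract 2 times r2 from r1.
  [ 1  3  0  0 ]
  [ 0  0  1  0 ]
  [ 0  0  0  1 ]

3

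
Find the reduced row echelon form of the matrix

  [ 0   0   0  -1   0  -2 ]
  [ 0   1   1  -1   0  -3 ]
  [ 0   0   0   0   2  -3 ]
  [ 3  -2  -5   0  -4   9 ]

[[1, 0, -1, 0, 0, 1/3], [0, 1, 1, 0, 0, -1], [0, 0, 0, 1, 0, 2], [0, 0, 0, 0, 1, -3/2]]

ρ1 ↔ ρ4
ρ1 -> 1/3·ρ1
ρ3 ↔ ρ4
ρ3 -> -1·ρ3
ρ4 -> 1/2·ρ4
ρ1 -> ρ1 + 4/3·ρ4
ρ2 -> ρ2 + ρ3
ρ1 -> ρ1 + 2/3·ρ2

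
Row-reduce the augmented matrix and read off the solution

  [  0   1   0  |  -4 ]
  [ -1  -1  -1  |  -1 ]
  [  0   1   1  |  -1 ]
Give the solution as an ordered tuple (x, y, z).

Swap ρ1 and ρ2.
Multiply ρ1 by -1.
Subtract ρ2 from ρ3.
Subtract ρ3 from ρ1.
Subtract ρ2 from ρ1.
Reading off the last column: x = 2, y = -4, z = 3.

(2, -4, 3)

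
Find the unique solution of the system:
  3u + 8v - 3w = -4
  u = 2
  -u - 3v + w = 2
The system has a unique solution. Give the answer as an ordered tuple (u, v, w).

Form the augmented matrix and row-reduce:
  [  3   8  -3  |  -4 ]
  [  1   0   0  |   2 ]
  [ -1  -3   1  |   2 ]
R1 ← 1/3·R1
  [  1  8/3  -1  |  -4/3 ]
  [  1    0   0  |     2 ]
  [ -1   -3   1  |     2 ]
R2 ← R2 − R1
  [  1   8/3  -1  |  -4/3 ]
  [  0  -8/3   1  |  10/3 ]
  [ -1    -3   1  |     2 ]
R3 ← R3 + R1
  [ 1   8/3  -1  |  -4/3 ]
  [ 0  -8/3   1  |  10/3 ]
  [ 0  -1/3   0  |   2/3 ]
R2 ← -3/8·R2
  [ 1   8/3    -1  |  -4/3 ]
  [ 0     1  -3/8  |  -5/4 ]
  [ 0  -1/3     0  |   2/3 ]
R3 ← R3 + 1/3·R2
  [ 1  8/3    -1  |  -4/3 ]
  [ 0    1  -3/8  |  -5/4 ]
  [ 0    0  -1/8  |   1/4 ]
R3 ← -8·R3
  [ 1  8/3    -1  |  -4/3 ]
  [ 0    1  -3/8  |  -5/4 ]
  [ 0    0     1  |    -2 ]
R2 ← R2 + 3/8·R3
  [ 1  8/3  -1  |  -4/3 ]
  [ 0    1   0  |    -2 ]
  [ 0    0   1  |    -2 ]
R1 ← R1 + R3
  [ 1  8/3  0  |  -10/3 ]
  [ 0    1  0  |     -2 ]
  [ 0    0  1  |     -2 ]
R1 ← R1 − 8/3·R2
  [ 1  0  0  |   2 ]
  [ 0  1  0  |  -2 ]
  [ 0  0  1  |  -2 ]
Reading off the last column: u = 2, v = -2, w = -2.

(2, -2, -2)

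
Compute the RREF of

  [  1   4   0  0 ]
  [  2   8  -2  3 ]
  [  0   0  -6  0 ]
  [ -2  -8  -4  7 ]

[[1, 4, 0, 0], [0, 0, 1, 0], [0, 0, 0, 1], [0, 0, 0, 0]]

r2 -> r2 − 2·r1
  [  1   4   0  0 ]
  [  0   0  -2  3 ]
  [  0   0  -6  0 ]
  [ -2  -8  -4  7 ]
r4 -> r4 + 2·r1
  [ 1  4   0  0 ]
  [ 0  0  -2  3 ]
  [ 0  0  -6  0 ]
  [ 0  0  -4  7 ]
r2 -> -1/2·r2
  [ 1  4   0     0 ]
  [ 0  0   1  -3/2 ]
  [ 0  0  -6     0 ]
  [ 0  0  -4     7 ]
r3 -> r3 + 6·r2
  [ 1  4   0     0 ]
  [ 0  0   1  -3/2 ]
  [ 0  0   0    -9 ]
  [ 0  0  -4     7 ]
r4 -> r4 + 4·r2
  [ 1  4  0     0 ]
  [ 0  0  1  -3/2 ]
  [ 0  0  0    -9 ]
  [ 0  0  0     1 ]
r3 -> -1/9·r3
  [ 1  4  0     0 ]
  [ 0  0  1  -3/2 ]
  [ 0  0  0     1 ]
  [ 0  0  0     1 ]
r4 -> r4 − r3
  [ 1  4  0     0 ]
  [ 0  0  1  -3/2 ]
  [ 0  0  0     1 ]
  [ 0  0  0     0 ]
r2 -> r2 + 3/2·r3
  [ 1  4  0  0 ]
  [ 0  0  1  0 ]
  [ 0  0  0  1 ]
  [ 0  0  0  0 ]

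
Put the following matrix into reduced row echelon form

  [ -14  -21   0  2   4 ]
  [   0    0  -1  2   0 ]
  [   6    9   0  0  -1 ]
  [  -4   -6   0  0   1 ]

Multiply r1 by -1/14.
  [  1  3/2   0  -1/7  -2/7 ]
  [  0    0  -1     2     0 ]
  [  6    9   0     0    -1 ]
  [ -4   -6   0     0     1 ]
Subtract 6 times r1 from r3.
  [  1  3/2   0  -1/7  -2/7 ]
  [  0    0  -1     2     0 ]
  [  0    0   0   6/7   5/7 ]
  [ -4   -6   0     0     1 ]
Add 4 times r1 to r4.
  [ 1  3/2   0  -1/7  -2/7 ]
  [ 0    0  -1     2     0 ]
  [ 0    0   0   6/7   5/7 ]
  [ 0    0   0  -4/7  -1/7 ]
Multiply r2 by -1.
  [ 1  3/2  0  -1/7  -2/7 ]
  [ 0    0  1    -2     0 ]
  [ 0    0  0   6/7   5/7 ]
  [ 0    0  0  -4/7  -1/7 ]
Multiply r3 by 7/6.
  [ 1  3/2  0  -1/7  -2/7 ]
  [ 0    0  1    -2     0 ]
  [ 0    0  0     1   5/6 ]
  [ 0    0  0  -4/7  -1/7 ]
Add 4/7 times r3 to r4.
  [ 1  3/2  0  -1/7  -2/7 ]
  [ 0    0  1    -2     0 ]
  [ 0    0  0     1   5/6 ]
  [ 0    0  0     0   1/3 ]
Multiply r4 by 3.
  [ 1  3/2  0  -1/7  -2/7 ]
  [ 0    0  1    -2     0 ]
  [ 0    0  0     1   5/6 ]
  [ 0    0  0     0     1 ]
Subtract 5/6 times r4 from r3.
  [ 1  3/2  0  -1/7  -2/7 ]
  [ 0    0  1    -2     0 ]
  [ 0    0  0     1     0 ]
  [ 0    0  0     0     1 ]
Add 2/7 times r4 to r1.
  [ 1  3/2  0  -1/7  0 ]
  [ 0    0  1    -2  0 ]
  [ 0    0  0     1  0 ]
  [ 0    0  0     0  1 ]
Add 2 times r3 to r2.
  [ 1  3/2  0  -1/7  0 ]
  [ 0    0  1     0  0 ]
  [ 0    0  0     1  0 ]
  [ 0    0  0     0  1 ]
Add 1/7 times r3 to r1.
  [ 1  3/2  0  0  0 ]
  [ 0    0  1  0  0 ]
  [ 0    0  0  1  0 ]
  [ 0    0  0  0  1 ]

[[1, 3/2, 0, 0, 0], [0, 0, 1, 0, 0], [0, 0, 0, 1, 0], [0, 0, 0, 0, 1]]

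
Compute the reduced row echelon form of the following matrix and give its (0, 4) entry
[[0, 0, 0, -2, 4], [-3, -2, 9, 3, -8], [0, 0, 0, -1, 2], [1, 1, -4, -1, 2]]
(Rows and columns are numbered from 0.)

R1 ↔ R2
R1 ← -1/3·R1
R4 ← R4 − R1
R2 ↔ R4
R2 ← 3·R2
R3 ← -1·R3
R4 ← R4 + 2·R3
R1 ← R1 + R3
R1 ← R1 − 2/3·R2

2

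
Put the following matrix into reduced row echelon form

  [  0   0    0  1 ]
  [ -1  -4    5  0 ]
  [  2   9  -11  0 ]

[[1, 0, -1, 0], [0, 1, -1, 0], [0, 0, 0, 1]]

Swap R1 and R2.
  [ -1  -4    5  0 ]
  [  0   0    0  1 ]
  [  2   9  -11  0 ]
Multiply R1 by -1.
  [ 1  4   -5  0 ]
  [ 0  0    0  1 ]
  [ 2  9  -11  0 ]
Subtract 2 times R1 from R3.
  [ 1  4  -5  0 ]
  [ 0  0   0  1 ]
  [ 0  1  -1  0 ]
Swap R2 and R3.
  [ 1  4  -5  0 ]
  [ 0  1  -1  0 ]
  [ 0  0   0  1 ]
Subtract 4 times R2 from R1.
  [ 1  0  -1  0 ]
  [ 0  1  -1  0 ]
  [ 0  0   0  1 ]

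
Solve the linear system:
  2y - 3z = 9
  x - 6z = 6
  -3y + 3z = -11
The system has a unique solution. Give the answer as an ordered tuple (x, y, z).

Form the augmented matrix and row-reduce:
  [ 0   2  -3  |    9 ]
  [ 1   0  -6  |    6 ]
  [ 0  -3   3  |  -11 ]
Swap R1 and R2.
  [ 1   0  -6  |    6 ]
  [ 0   2  -3  |    9 ]
  [ 0  -3   3  |  -11 ]
Multiply R2 by 1/2.
  [ 1   0    -6  |    6 ]
  [ 0   1  -3/2  |  9/2 ]
  [ 0  -3     3  |  -11 ]
Add 3 times R2 to R3.
  [ 1  0    -6  |    6 ]
  [ 0  1  -3/2  |  9/2 ]
  [ 0  0  -3/2  |  5/2 ]
Multiply R3 by -2/3.
  [ 1  0    -6  |     6 ]
  [ 0  1  -3/2  |   9/2 ]
  [ 0  0     1  |  -5/3 ]
Add 3/2 times R3 to R2.
  [ 1  0  -6  |     6 ]
  [ 0  1   0  |     2 ]
  [ 0  0   1  |  -5/3 ]
Add 6 times R3 to R1.
  [ 1  0  0  |    -4 ]
  [ 0  1  0  |     2 ]
  [ 0  0  1  |  -5/3 ]
Reading off the last column: x = -4, y = 2, z = -5/3.

(-4, 2, -5/3)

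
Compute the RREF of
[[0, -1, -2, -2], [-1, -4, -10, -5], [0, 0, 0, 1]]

[[1, 0, 2, 0], [0, 1, 2, 0], [0, 0, 0, 1]]

r1 <=> r2
r1 := -1·r1
r2 := -1·r2
r2 := r2 − 2·r3
r1 := r1 − 5·r3
r1 := r1 − 4·r2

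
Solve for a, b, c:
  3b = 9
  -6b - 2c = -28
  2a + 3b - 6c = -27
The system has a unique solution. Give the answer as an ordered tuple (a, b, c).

(-3, 3, 5)

Form the augmented matrix and row-reduce:
  [ 0   3   0  |    9 ]
  [ 0  -6  -2  |  -28 ]
  [ 2   3  -6  |  -27 ]
R1 ↔ R3
R1 -> 1/2·R1
R2 -> -1/6·R2
R3 -> R3 − 3·R2
R3 -> -1·R3
R2 -> R2 − 1/3·R3
R1 -> R1 + 3·R3
R1 -> R1 − 3/2·R2
Reading off the last column: a = -3, b = 3, c = 5.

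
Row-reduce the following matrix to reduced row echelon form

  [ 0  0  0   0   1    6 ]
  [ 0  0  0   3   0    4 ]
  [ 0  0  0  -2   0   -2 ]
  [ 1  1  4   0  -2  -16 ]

[[1, 1, 4, 0, 0, 0], [0, 0, 0, 1, 0, 0], [0, 0, 0, 0, 1, 0], [0, 0, 0, 0, 0, 1]]

Swap R1 and R4.
  [ 1  1  4   0  -2  -16 ]
  [ 0  0  0   3   0    4 ]
  [ 0  0  0  -2   0   -2 ]
  [ 0  0  0   0   1    6 ]
Multiply R2 by 1/3.
  [ 1  1  4   0  -2  -16 ]
  [ 0  0  0   1   0  4/3 ]
  [ 0  0  0  -2   0   -2 ]
  [ 0  0  0   0   1    6 ]
Add 2 times R2 to R3.
  [ 1  1  4  0  -2  -16 ]
  [ 0  0  0  1   0  4/3 ]
  [ 0  0  0  0   0  2/3 ]
  [ 0  0  0  0   1    6 ]
Swap R3 and R4.
  [ 1  1  4  0  -2  -16 ]
  [ 0  0  0  1   0  4/3 ]
  [ 0  0  0  0   1    6 ]
  [ 0  0  0  0   0  2/3 ]
Multiply R4 by 3/2.
  [ 1  1  4  0  -2  -16 ]
  [ 0  0  0  1   0  4/3 ]
  [ 0  0  0  0   1    6 ]
  [ 0  0  0  0   0    1 ]
Subtract 6 times R4 from R3.
  [ 1  1  4  0  -2  -16 ]
  [ 0  0  0  1   0  4/3 ]
  [ 0  0  0  0   1    0 ]
  [ 0  0  0  0   0    1 ]
Subtract 4/3 times R4 from R2.
  [ 1  1  4  0  -2  -16 ]
  [ 0  0  0  1   0    0 ]
  [ 0  0  0  0   1    0 ]
  [ 0  0  0  0   0    1 ]
Add 16 times R4 to R1.
  [ 1  1  4  0  -2  0 ]
  [ 0  0  0  1   0  0 ]
  [ 0  0  0  0   1  0 ]
  [ 0  0  0  0   0  1 ]
Add 2 times R3 to R1.
  [ 1  1  4  0  0  0 ]
  [ 0  0  0  1  0  0 ]
  [ 0  0  0  0  1  0 ]
  [ 0  0  0  0  0  1 ]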